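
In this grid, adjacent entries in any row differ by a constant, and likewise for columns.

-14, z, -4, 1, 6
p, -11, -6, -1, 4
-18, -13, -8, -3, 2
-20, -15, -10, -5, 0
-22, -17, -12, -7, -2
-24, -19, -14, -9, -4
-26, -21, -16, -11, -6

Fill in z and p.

Along each row the entries change by 5 per step; down each column they change by -2.
Row 1: from -14 at column 1, stepping by 5 to column 2 gives -9.
Row 2: from -11 at column 2, stepping by 5 to column 1 gives -16.

z = -9, p = -16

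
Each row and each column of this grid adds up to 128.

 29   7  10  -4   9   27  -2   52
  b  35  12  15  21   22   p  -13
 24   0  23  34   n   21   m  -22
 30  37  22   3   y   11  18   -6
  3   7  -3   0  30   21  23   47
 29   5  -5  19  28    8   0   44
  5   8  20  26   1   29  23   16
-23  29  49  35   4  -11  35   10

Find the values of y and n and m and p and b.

y = 13, n = 22, m = 26, p = 5, b = 31

The known cells in row 4 total 115, leaving 128 − 115 = 13 for the blank.
The known cells in column 5 total 106, leaving 128 − 106 = 22 for the blank.
The known cells in row 3 total 102, leaving 128 − 102 = 26 for the blank.
The known cells in column 1 total 97, leaving 128 − 97 = 31 for the blank.
The known cells in row 2 total 123, leaving 128 − 123 = 5 for the blank.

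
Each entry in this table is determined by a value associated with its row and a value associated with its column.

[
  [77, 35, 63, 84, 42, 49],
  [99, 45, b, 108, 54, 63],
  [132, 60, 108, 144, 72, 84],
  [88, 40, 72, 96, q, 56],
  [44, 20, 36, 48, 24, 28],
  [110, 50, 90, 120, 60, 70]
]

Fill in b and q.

b = 81, q = 48

Each row is a constant multiple of every other row — this is a multiplication table with the headers hidden.
Row 2 is 99/77 = 9/7 times row 1, so its entry in column 3 is 63 × 9/7 = 81.
Row 4 is 88/77 = 8/7 times row 1, so its entry in column 5 is 42 × 8/7 = 48.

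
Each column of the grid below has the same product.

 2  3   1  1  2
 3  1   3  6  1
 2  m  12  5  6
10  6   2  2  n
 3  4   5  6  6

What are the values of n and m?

n = 5, m = 5

Columns 3 and 4 each multiply to 360, so every column has product 360.
Column 5: 2×1×6×6 = 72, so the missing entry is 360 ÷ 72 = 5.
Column 2: 3×1×6×4 = 72, so the missing entry is 360 ÷ 72 = 5.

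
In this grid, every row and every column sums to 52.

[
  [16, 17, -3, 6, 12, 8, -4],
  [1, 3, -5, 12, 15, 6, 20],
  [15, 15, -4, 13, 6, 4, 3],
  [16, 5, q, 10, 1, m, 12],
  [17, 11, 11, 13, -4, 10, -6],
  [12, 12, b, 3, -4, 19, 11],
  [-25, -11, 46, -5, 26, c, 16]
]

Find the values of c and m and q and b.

Row 7: -25 − 11 + 46 − 5 + 26 + 16 = 47, so its missing entry is 52 − 47 = 5.
Column 6: 8 + 6 + 4 + 10 + 19 + 5 = 52, so its missing entry is 52 − 52 = 0.
Row 4: 16 + 5 + 10 + 1 + 0 + 12 = 44, so its missing entry is 52 − 44 = 8.
Row 6: 12 + 12 + 3 − 4 + 19 + 11 = 53, so its missing entry is 52 − 53 = -1.

c = 5, m = 0, q = 8, b = -1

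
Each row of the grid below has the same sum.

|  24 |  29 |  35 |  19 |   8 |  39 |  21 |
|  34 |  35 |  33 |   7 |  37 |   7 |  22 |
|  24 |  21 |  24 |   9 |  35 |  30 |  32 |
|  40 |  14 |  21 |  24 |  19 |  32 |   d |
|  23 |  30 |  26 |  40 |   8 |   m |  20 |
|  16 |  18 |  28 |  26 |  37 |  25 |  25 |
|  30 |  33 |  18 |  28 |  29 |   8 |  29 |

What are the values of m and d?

The complete rows each total 175.
Row 5 is missing 175 − 147 = 28 (since 23 + 30 + 26 + 40 + 8 + 20 = 147).
Row 4 is missing 175 − 150 = 25 (since 40 + 14 + 21 + 24 + 19 + 32 = 150).

m = 28, d = 25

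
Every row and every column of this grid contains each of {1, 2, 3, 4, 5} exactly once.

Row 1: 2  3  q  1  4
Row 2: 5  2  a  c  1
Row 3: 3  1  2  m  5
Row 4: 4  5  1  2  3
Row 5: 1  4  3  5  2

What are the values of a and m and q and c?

a = 4, m = 4, q = 5, c = 3

Cell (3,4): row 3 already has {1, 2, 3, 5} → 4.
For row 1, column 3: row 1 already has {1, 2, 3, 4}; that leaves 5.
Cell (2,3): column 3 already has {1, 2, 3, 5} → 4.
At (row 2, col 4): row 2 already has {1, 2, 4, 5}, so the value is 3.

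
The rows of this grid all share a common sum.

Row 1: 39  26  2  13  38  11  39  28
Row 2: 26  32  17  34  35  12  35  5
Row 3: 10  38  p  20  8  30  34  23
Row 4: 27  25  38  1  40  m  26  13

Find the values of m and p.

The complete rows each total 196.
Row 4 is missing 196 − 170 = 26 (since 27 + 25 + 38 + 1 + 40 + 26 + 13 = 170).
Row 3 is missing 196 − 163 = 33 (since 10 + 38 + 20 + 8 + 30 + 34 + 23 = 163).

m = 26, p = 33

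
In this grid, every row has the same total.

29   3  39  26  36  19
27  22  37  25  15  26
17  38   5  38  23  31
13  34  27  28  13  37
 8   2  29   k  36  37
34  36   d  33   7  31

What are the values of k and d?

Rows 1 and 4 both add up to 152, so every row sums to 152.
Row 5: 8 + 2 + 29 + 36 + 37 = 112, so the missing entry is 152 − 112 = 40.
Row 6: 34 + 36 + 33 + 7 + 31 = 141, so the missing entry is 152 − 141 = 11.

k = 40, d = 11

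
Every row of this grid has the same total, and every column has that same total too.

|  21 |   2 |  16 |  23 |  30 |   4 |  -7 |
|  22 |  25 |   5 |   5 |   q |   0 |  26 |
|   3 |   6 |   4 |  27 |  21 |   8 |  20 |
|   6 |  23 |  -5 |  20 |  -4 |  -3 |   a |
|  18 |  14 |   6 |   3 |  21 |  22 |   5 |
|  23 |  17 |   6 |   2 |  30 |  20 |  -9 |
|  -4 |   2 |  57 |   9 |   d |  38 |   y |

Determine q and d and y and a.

q = 6, d = -15, y = 2, a = 52

Rows 1 and 3 both sum to 89, so that's the common total.
Row 2: 22 + 25 + 5 + 5 + 0 + 26 = 83, so its missing entry is 89 − 83 = 6.
Column 5: 30 + 6 + 21 − 4 + 21 + 30 = 104, so its missing entry is 89 − 104 = -15.
Row 7: -4 + 2 + 57 + 9 − 15 + 38 = 87, so its missing entry is 89 − 87 = 2.
Row 4: 6 + 23 − 5 + 20 − 4 − 3 = 37, so its missing entry is 89 − 37 = 52.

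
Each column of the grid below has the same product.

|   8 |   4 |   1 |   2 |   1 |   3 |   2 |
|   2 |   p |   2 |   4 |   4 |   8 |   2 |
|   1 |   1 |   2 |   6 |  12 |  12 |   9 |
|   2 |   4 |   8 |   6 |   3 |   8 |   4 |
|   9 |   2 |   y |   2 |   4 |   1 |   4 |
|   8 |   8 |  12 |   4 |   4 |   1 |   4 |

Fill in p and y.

Columns 1 and 6 each multiply to 2304, so every column has product 2304.
Column 2: 4×1×4×2×8 = 256, so the missing entry is 2304 ÷ 256 = 9.
Column 3: 1×2×2×8×12 = 384, so the missing entry is 2304 ÷ 384 = 6.

p = 9, y = 6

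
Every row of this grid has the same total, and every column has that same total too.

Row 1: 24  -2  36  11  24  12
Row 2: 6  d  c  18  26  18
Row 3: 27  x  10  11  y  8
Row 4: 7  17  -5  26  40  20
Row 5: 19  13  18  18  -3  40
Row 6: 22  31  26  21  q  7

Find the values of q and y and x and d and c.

q = -2, y = 20, x = 29, d = 17, c = 20

Rows 1 and 4 both sum to 105, so that's the common total.
Column 3: 36 + 10 − 5 + 18 + 26 = 85, so its missing entry is 105 − 85 = 20.
Row 2: 6 + 20 + 18 + 26 + 18 = 88, so its missing entry is 105 − 88 = 17.
Column 2: -2 + 17 + 17 + 13 + 31 = 76, so its missing entry is 105 − 76 = 29.
Row 3: 27 + 29 + 10 + 11 + 8 = 85, so its missing entry is 105 − 85 = 20.
Row 6: 22 + 31 + 26 + 21 + 7 = 107, so its missing entry is 105 − 107 = -2.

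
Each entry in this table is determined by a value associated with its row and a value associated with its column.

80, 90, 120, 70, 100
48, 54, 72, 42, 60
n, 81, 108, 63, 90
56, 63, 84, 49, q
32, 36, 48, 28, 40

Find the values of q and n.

q = 70, n = 72

Each row is a constant multiple of every other row — this is a multiplication table with the headers hidden.
Row 4 is 63/90 = 7/10 times row 1, so its entry in column 5 is 100 × 7/10 = 70.
Row 3 is 81/90 = 9/10 times row 1, so its entry in column 1 is 80 × 9/10 = 72.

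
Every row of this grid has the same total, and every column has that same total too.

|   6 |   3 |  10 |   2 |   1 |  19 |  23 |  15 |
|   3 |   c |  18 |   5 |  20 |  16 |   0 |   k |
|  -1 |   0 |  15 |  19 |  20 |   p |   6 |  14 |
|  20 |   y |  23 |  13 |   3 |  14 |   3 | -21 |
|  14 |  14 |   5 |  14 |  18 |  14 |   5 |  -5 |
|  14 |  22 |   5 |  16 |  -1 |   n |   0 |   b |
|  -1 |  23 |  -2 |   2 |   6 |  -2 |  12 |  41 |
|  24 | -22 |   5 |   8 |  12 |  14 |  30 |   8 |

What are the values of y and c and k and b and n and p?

Rows 1 and 5 both sum to 79, so that's the common total.
Row 4 has 20 + 23 + 13 + 3 + 14 + 3 − 21 = 55; the blank must be 79 − 55 = 24.
Column 2 has 3 + 0 + 24 + 14 + 22 + 23 − 22 = 64; the blank must be 79 − 64 = 15.
Row 2 has 3 + 15 + 18 + 5 + 20 + 16 + 0 = 77; the blank must be 79 − 77 = 2.
Column 8 has 15 + 2 + 14 − 21 − 5 + 41 + 8 = 54; the blank must be 79 − 54 = 25.
Row 6 has 14 + 22 + 5 + 16 − 1 + 0 + 25 = 81; the blank must be 79 − 81 = -2.
Row 3 has -1 + 0 + 15 + 19 + 20 + 6 + 14 = 73; the blank must be 79 − 73 = 6.

y = 24, c = 15, k = 2, b = 25, n = -2, p = 6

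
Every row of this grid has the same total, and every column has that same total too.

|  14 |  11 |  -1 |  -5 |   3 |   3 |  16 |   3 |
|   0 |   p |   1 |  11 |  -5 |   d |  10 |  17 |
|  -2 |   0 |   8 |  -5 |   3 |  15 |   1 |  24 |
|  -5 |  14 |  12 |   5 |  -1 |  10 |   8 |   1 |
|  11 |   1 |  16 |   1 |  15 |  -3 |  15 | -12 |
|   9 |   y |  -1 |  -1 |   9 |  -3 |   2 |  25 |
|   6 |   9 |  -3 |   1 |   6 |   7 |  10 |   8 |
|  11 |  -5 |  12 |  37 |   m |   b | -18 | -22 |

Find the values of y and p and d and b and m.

Rows 1 and 3 both sum to 44, so that's the common total.
The known cells in column 5 total 30, leaving 44 − 30 = 14 for the blank.
The known cells in row 6 total 40, leaving 44 − 40 = 4 for the blank.
The known cells in column 2 total 34, leaving 44 − 34 = 10 for the blank.
The known cells in row 2 total 44, leaving 44 − 44 = 0 for the blank.
The known cells in row 8 total 29, leaving 44 − 29 = 15 for the blank.

y = 4, p = 10, d = 0, b = 15, m = 14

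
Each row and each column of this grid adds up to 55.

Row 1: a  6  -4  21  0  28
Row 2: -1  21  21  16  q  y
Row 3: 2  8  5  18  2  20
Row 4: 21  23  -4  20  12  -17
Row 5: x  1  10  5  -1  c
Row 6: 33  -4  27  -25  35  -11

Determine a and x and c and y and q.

The known cells in row 1 total 51, leaving 55 − 51 = 4 for the blank.
The known cells in column 1 total 59, leaving 55 − 59 = -4 for the blank.
The known cells in column 5 total 48, leaving 55 − 48 = 7 for the blank.
The known cells in row 2 total 64, leaving 55 − 64 = -9 for the blank.
The known cells in row 5 total 11, leaving 55 − 11 = 44 for the blank.

a = 4, x = -4, c = 44, y = -9, q = 7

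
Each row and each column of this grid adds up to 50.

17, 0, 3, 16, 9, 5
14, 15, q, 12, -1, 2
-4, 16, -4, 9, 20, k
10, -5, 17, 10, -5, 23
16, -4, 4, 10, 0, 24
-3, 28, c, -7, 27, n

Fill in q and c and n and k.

The known cells in row 2 total 42, leaving 50 − 42 = 8 for the blank.
The known cells in row 3 total 37, leaving 50 − 37 = 13 for the blank.
The known cells in column 6 total 67, leaving 50 − 67 = -17 for the blank.
The known cells in row 6 total 28, leaving 50 − 28 = 22 for the blank.

q = 8, c = 22, n = -17, k = 13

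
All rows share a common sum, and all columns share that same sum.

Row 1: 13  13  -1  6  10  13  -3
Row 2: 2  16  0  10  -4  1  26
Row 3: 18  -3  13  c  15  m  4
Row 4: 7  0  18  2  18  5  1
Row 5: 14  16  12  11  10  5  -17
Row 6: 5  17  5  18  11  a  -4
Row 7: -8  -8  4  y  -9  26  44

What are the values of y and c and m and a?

y = 2, c = 2, m = 2, a = -1

Rows 1 and 2 both sum to 51, so that's the common total.
Row 7 has -8 − 8 + 4 − 9 + 26 + 44 = 49; the blank must be 51 − 49 = 2.
Column 4 has 6 + 10 + 2 + 11 + 18 + 2 = 49; the blank must be 51 − 49 = 2.
Row 3 has 18 − 3 + 13 + 2 + 15 + 4 = 49; the blank must be 51 − 49 = 2.
Row 6 has 5 + 17 + 5 + 18 + 11 − 4 = 52; the blank must be 51 − 52 = -1.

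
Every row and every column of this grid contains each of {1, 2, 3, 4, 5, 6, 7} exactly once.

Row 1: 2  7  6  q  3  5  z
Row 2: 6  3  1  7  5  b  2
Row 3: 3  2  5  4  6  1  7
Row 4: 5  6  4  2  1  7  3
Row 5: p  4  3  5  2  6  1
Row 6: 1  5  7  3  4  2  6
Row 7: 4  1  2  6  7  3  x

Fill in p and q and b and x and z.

At (row 5, col 1): row 5 already has {1, 2, 3, 4, 5, 6}, so the value is 7.
For row 2, column 6: row 2 already has {1, 2, 3, 5, 6, 7}; that leaves 4.
For row 1, column 4: column 4 already has {2, 3, 4, 5, 6, 7}; that leaves 1.
At (row 1, col 7): row 1 already has {1, 2, 3, 5, 6, 7}, so the value is 4.
At (row 7, col 7): row 7 already has {1, 2, 3, 4, 6, 7}, so the value is 5.

p = 7, q = 1, b = 4, x = 5, z = 4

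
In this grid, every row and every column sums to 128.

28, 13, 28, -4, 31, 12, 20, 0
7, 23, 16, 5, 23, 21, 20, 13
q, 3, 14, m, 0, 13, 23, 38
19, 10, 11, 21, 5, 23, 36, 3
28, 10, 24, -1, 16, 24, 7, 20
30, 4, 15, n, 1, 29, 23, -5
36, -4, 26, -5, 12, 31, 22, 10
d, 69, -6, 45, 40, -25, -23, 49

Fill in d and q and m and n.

d = -21, q = 1, m = 36, n = 31

The known cells in row 6 total 97, leaving 128 − 97 = 31 for the blank.
The known cells in column 4 total 92, leaving 128 − 92 = 36 for the blank.
The known cells in row 8 total 149, leaving 128 − 149 = -21 for the blank.
The known cells in row 3 total 127, leaving 128 − 127 = 1 for the blank.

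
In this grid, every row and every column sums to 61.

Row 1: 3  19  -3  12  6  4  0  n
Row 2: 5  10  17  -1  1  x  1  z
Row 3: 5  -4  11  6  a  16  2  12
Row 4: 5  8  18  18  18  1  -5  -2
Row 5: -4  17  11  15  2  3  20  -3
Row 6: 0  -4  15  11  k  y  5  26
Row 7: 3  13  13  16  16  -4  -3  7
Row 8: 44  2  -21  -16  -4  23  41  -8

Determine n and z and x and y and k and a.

n = 20, z = 9, x = 19, y = -1, k = 9, a = 13

The known cells in row 1 total 41, leaving 61 − 41 = 20 for the blank.
The known cells in row 3 total 48, leaving 61 − 48 = 13 for the blank.
The known cells in column 5 total 52, leaving 61 − 52 = 9 for the blank.
The known cells in row 6 total 62, leaving 61 − 62 = -1 for the blank.
The known cells in column 6 total 42, leaving 61 − 42 = 19 for the blank.
The known cells in row 2 total 52, leaving 61 − 52 = 9 for the blank.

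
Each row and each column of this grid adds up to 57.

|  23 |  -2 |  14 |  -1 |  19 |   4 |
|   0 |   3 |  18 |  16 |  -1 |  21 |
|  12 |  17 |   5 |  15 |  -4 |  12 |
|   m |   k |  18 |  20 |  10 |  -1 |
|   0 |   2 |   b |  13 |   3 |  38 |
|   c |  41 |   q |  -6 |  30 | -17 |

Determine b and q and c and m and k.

The known cells in column 2 total 61, leaving 57 − 61 = -4 for the blank.
The known cells in row 5 total 56, leaving 57 − 56 = 1 for the blank.
The known cells in row 4 total 43, leaving 57 − 43 = 14 for the blank.
The known cells in column 1 total 49, leaving 57 − 49 = 8 for the blank.
The known cells in row 6 total 56, leaving 57 − 56 = 1 for the blank.

b = 1, q = 1, c = 8, m = 14, k = -4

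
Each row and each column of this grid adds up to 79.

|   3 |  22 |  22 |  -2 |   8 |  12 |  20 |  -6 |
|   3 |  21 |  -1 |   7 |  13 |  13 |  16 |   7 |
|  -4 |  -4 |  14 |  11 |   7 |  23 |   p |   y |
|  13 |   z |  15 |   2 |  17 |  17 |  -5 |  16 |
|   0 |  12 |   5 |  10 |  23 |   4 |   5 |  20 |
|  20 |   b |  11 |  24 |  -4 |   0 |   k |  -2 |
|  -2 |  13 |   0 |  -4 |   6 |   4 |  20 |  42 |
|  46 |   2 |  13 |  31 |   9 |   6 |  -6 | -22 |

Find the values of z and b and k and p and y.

Column 8: -6 + 7 + 16 + 20 − 2 + 42 − 22 = 55, so its missing entry is 79 − 55 = 24.
Row 4: 13 + 15 + 2 + 17 + 17 − 5 + 16 = 75, so its missing entry is 79 − 75 = 4.
Column 2: 22 + 21 − 4 + 4 + 12 + 13 + 2 = 70, so its missing entry is 79 − 70 = 9.
Row 3: -4 − 4 + 14 + 11 + 7 + 23 + 24 = 71, so its missing entry is 79 − 71 = 8.
Row 6: 20 + 9 + 11 + 24 − 4 + 0 − 2 = 58, so its missing entry is 79 − 58 = 21.

z = 4, b = 9, k = 21, p = 8, y = 24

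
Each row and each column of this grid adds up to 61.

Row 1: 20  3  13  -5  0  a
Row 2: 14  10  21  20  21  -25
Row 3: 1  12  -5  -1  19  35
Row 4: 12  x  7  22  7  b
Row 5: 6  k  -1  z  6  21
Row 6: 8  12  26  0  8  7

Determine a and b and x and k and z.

a = 30, b = -7, x = 20, k = 4, z = 25

Column 4 has -5 + 20 − 1 + 22 + 0 = 36; the blank must be 61 − 36 = 25.
Row 1 has 20 + 3 + 13 − 5 + 0 = 31; the blank must be 61 − 31 = 30.
Row 5 has 6 − 1 + 25 + 6 + 21 = 57; the blank must be 61 − 57 = 4.
Column 2 has 3 + 10 + 12 + 4 + 12 = 41; the blank must be 61 − 41 = 20.
Row 4 has 12 + 20 + 7 + 22 + 7 = 68; the blank must be 61 − 68 = -7.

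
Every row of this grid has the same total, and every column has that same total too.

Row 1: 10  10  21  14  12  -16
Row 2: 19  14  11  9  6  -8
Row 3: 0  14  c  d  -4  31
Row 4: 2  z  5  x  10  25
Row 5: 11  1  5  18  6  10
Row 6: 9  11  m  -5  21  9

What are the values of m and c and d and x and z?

Rows 1 and 2 both sum to 51, so that's the common total.
Column 2: 10 + 14 + 14 + 1 + 11 = 50, so its missing entry is 51 − 50 = 1.
Row 4: 2 + 1 + 5 + 10 + 25 = 43, so its missing entry is 51 − 43 = 8.
Column 4: 14 + 9 + 8 + 18 − 5 = 44, so its missing entry is 51 − 44 = 7.
Row 3: 0 + 14 + 7 − 4 + 31 = 48, so its missing entry is 51 − 48 = 3.
Row 6: 9 + 11 − 5 + 21 + 9 = 45, so its missing entry is 51 − 45 = 6.

m = 6, c = 3, d = 7, x = 8, z = 1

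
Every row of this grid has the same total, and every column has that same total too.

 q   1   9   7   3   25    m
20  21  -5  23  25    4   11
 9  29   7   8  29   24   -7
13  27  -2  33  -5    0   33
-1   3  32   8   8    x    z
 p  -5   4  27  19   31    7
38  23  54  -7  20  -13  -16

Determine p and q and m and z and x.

Rows 2 and 3 both sum to 99, so that's the common total.
The known cells in column 6 total 71, leaving 99 − 71 = 28 for the blank.
The known cells in row 5 total 78, leaving 99 − 78 = 21 for the blank.
The known cells in column 7 total 49, leaving 99 − 49 = 50 for the blank.
The known cells in row 1 total 95, leaving 99 − 95 = 4 for the blank.
The known cells in row 6 total 83, leaving 99 − 83 = 16 for the blank.

p = 16, q = 4, m = 50, z = 21, x = 28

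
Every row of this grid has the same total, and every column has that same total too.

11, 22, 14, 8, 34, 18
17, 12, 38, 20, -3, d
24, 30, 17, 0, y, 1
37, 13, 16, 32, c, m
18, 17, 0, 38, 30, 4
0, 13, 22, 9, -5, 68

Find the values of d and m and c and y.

Rows 1 and 5 both sum to 107, so that's the common total.
Row 3: 24 + 30 + 17 + 0 + 1 = 72, so its missing entry is 107 − 72 = 35.
Column 5: 34 − 3 + 35 + 30 − 5 = 91, so its missing entry is 107 − 91 = 16.
Row 4: 37 + 13 + 16 + 32 + 16 = 114, so its missing entry is 107 − 114 = -7.
Row 2: 17 + 12 + 38 + 20 − 3 = 84, so its missing entry is 107 − 84 = 23.

d = 23, m = -7, c = 16, y = 35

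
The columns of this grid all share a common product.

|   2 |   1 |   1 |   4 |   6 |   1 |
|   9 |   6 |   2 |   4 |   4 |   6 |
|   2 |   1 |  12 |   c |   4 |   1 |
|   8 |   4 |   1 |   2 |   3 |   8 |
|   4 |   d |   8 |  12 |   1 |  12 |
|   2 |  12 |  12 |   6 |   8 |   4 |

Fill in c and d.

c = 1, d = 8

Columns 3 and 6 each multiply to 2304, so every column has product 2304.
Column 4: 4×4×2×12×6 = 2304, so the missing entry is 2304 ÷ 2304 = 1.
Column 2: 1×6×1×4×12 = 288, so the missing entry is 2304 ÷ 288 = 8.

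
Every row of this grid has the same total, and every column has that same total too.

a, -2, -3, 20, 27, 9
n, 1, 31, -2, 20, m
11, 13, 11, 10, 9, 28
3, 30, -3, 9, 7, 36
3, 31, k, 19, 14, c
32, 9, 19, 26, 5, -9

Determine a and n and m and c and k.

a = 31, n = 2, m = 30, c = -12, k = 27

Rows 3 and 4 both sum to 82, so that's the common total.
Row 1 has -2 − 3 + 20 + 27 + 9 = 51; the blank must be 82 − 51 = 31.
Column 3 has -3 + 31 + 11 − 3 + 19 = 55; the blank must be 82 − 55 = 27.
Row 5 has 3 + 31 + 27 + 19 + 14 = 94; the blank must be 82 − 94 = -12.
Column 6 has 9 + 28 + 36 − 12 − 9 = 52; the blank must be 82 − 52 = 30.
Row 2 has 1 + 31 − 2 + 20 + 30 = 80; the blank must be 82 − 80 = 2.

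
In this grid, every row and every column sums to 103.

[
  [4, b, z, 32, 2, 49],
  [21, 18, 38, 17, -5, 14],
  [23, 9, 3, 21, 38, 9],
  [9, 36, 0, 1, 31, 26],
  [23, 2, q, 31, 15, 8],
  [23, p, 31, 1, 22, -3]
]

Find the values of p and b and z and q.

Row 6 has 23 + 31 + 1 + 22 − 3 = 74; the blank must be 103 − 74 = 29.
Column 2 has 18 + 9 + 36 + 2 + 29 = 94; the blank must be 103 − 94 = 9.
Row 1 has 4 + 9 + 32 + 2 + 49 = 96; the blank must be 103 − 96 = 7.
Row 5 has 23 + 2 + 31 + 15 + 8 = 79; the blank must be 103 − 79 = 24.

p = 29, b = 9, z = 7, q = 24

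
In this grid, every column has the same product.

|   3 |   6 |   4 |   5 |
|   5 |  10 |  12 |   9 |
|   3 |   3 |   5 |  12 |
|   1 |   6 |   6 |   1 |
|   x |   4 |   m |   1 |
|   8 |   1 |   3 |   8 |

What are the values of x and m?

Columns 2 and 4 each multiply to 4320, so every column has product 4320.
Column 1: 3×5×3×1×8 = 360, so the missing entry is 4320 ÷ 360 = 12.
Column 3: 4×12×5×6×3 = 4320, so the missing entry is 4320 ÷ 4320 = 1.

x = 12, m = 1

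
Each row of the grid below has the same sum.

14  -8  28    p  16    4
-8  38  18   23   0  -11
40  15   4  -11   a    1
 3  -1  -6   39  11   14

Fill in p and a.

Rows 2 and 4 both add up to 60, so every row sums to 60.
Row 1: 14 − 8 + 28 + 16 + 4 = 54, so the missing entry is 60 − 54 = 6.
Row 3: 40 + 15 + 4 − 11 + 1 = 49, so the missing entry is 60 − 49 = 11.

p = 6, a = 11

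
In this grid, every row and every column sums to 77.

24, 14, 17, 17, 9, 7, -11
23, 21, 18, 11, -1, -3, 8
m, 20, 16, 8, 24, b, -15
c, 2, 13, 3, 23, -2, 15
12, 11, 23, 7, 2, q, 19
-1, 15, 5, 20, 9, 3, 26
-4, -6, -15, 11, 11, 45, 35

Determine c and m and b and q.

c = 23, m = 0, b = 24, q = 3

Row 5 has 12 + 11 + 23 + 7 + 2 + 19 = 74; the blank must be 77 − 74 = 3.
Column 6 has 7 − 3 − 2 + 3 + 3 + 45 = 53; the blank must be 77 − 53 = 24.
Row 3 has 20 + 16 + 8 + 24 + 24 − 15 = 77; the blank must be 77 − 77 = 0.
Row 4 has 2 + 13 + 3 + 23 − 2 + 15 = 54; the blank must be 77 − 54 = 23.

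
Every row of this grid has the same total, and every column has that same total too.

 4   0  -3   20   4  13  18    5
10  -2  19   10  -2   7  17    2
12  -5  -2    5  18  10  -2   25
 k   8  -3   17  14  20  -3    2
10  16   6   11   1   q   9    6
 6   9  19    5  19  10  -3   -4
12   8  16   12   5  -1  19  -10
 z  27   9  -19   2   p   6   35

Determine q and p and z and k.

q = 2, p = 0, z = 1, k = 6

Rows 1 and 2 both sum to 61, so that's the common total.
Row 5 has 10 + 16 + 6 + 11 + 1 + 9 + 6 = 59; the blank must be 61 − 59 = 2.
Column 6 has 13 + 7 + 10 + 20 + 2 + 10 − 1 = 61; the blank must be 61 − 61 = 0.
Row 8 has 27 + 9 − 19 + 2 + 0 + 6 + 35 = 60; the blank must be 61 − 60 = 1.
Row 4 has 8 − 3 + 17 + 14 + 20 − 3 + 2 = 55; the blank must be 61 − 55 = 6.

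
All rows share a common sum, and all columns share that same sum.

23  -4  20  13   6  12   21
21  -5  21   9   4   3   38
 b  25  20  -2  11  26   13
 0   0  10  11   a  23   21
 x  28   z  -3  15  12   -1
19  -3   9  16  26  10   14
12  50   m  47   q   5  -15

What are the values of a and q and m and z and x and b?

Rows 1 and 2 both sum to 91, so that's the common total.
Row 4 has 0 + 0 + 10 + 11 + 23 + 21 = 65; the blank must be 91 − 65 = 26.
Row 3 has 25 + 20 − 2 + 11 + 26 + 13 = 93; the blank must be 91 − 93 = -2.
Column 1 has 23 + 21 − 2 + 0 + 19 + 12 = 73; the blank must be 91 − 73 = 18.
Column 5 has 6 + 4 + 11 + 26 + 15 + 26 = 88; the blank must be 91 − 88 = 3.
Row 7 has 12 + 50 + 47 + 3 + 5 − 15 = 102; the blank must be 91 − 102 = -11.
Row 5 has 18 + 28 − 3 + 15 + 12 − 1 = 69; the blank must be 91 − 69 = 22.

a = 26, q = 3, m = -11, z = 22, x = 18, b = -2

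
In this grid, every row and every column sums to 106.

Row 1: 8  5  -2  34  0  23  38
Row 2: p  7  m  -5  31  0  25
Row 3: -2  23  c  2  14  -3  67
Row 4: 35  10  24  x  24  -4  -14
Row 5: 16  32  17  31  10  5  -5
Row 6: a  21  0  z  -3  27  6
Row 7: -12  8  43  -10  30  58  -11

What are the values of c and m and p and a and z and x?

Row 4: 35 + 10 + 24 + 24 − 4 − 14 = 75, so its missing entry is 106 − 75 = 31.
Column 4: 34 − 5 + 2 + 31 + 31 − 10 = 83, so its missing entry is 106 − 83 = 23.
Row 6: 21 + 0 + 23 − 3 + 27 + 6 = 74, so its missing entry is 106 − 74 = 32.
Row 3: -2 + 23 + 2 + 14 − 3 + 67 = 101, so its missing entry is 106 − 101 = 5.
Column 3: -2 + 5 + 24 + 17 + 0 + 43 = 87, so its missing entry is 106 − 87 = 19.
Row 2: 7 + 19 − 5 + 31 + 0 + 25 = 77, so its missing entry is 106 − 77 = 29.

c = 5, m = 19, p = 29, a = 32, z = 23, x = 31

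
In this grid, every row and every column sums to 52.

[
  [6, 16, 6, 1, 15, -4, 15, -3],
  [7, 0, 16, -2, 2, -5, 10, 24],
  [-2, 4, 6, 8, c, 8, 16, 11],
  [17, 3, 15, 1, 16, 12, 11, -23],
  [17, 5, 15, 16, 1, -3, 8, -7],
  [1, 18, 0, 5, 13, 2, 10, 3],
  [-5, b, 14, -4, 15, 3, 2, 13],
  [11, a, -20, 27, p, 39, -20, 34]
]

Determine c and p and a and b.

Row 7 has -5 + 14 − 4 + 15 + 3 + 2 + 13 = 38; the blank must be 52 − 38 = 14.
Row 3 has -2 + 4 + 6 + 8 + 8 + 16 + 11 = 51; the blank must be 52 − 51 = 1.
Column 5 has 15 + 2 + 1 + 16 + 1 + 13 + 15 = 63; the blank must be 52 − 63 = -11.
Row 8 has 11 − 20 + 27 − 11 + 39 − 20 + 34 = 60; the blank must be 52 − 60 = -8.

c = 1, p = -11, a = -8, b = 14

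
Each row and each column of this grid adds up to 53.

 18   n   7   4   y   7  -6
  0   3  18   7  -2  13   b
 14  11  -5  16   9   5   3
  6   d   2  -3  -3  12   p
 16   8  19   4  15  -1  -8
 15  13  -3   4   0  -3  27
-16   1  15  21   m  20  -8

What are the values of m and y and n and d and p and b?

m = 20, y = 14, n = 9, d = 8, p = 31, b = 14

Row 7: -16 + 1 + 15 + 21 + 20 − 8 = 33, so its missing entry is 53 − 33 = 20.
Column 5: -2 + 9 − 3 + 15 + 0 + 20 = 39, so its missing entry is 53 − 39 = 14.
Row 1: 18 + 7 + 4 + 14 + 7 − 6 = 44, so its missing entry is 53 − 44 = 9.
Column 2: 9 + 3 + 11 + 8 + 13 + 1 = 45, so its missing entry is 53 − 45 = 8.
Row 4: 6 + 8 + 2 − 3 − 3 + 12 = 22, so its missing entry is 53 − 22 = 31.
Row 2: 0 + 3 + 18 + 7 − 2 + 13 = 39, so its missing entry is 53 − 39 = 14.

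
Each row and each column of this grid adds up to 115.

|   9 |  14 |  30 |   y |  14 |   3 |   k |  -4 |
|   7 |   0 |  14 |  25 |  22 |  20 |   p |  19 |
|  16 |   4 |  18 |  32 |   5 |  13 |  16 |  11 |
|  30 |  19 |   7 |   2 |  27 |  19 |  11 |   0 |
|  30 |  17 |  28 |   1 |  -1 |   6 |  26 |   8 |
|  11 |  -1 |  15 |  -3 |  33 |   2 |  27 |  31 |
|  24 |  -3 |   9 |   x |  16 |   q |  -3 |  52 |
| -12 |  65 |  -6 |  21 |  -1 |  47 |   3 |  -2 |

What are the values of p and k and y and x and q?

Column 6 has 3 + 20 + 13 + 19 + 6 + 2 + 47 = 110; the blank must be 115 − 110 = 5.
Row 2 has 7 + 0 + 14 + 25 + 22 + 20 + 19 = 107; the blank must be 115 − 107 = 8.
Column 7 has 8 + 16 + 11 + 26 + 27 − 3 + 3 = 88; the blank must be 115 − 88 = 27.
Row 1 has 9 + 14 + 30 + 14 + 3 + 27 − 4 = 93; the blank must be 115 − 93 = 22.
Row 7 has 24 − 3 + 9 + 16 + 5 − 3 + 52 = 100; the blank must be 115 − 100 = 15.

p = 8, k = 27, y = 22, x = 15, q = 5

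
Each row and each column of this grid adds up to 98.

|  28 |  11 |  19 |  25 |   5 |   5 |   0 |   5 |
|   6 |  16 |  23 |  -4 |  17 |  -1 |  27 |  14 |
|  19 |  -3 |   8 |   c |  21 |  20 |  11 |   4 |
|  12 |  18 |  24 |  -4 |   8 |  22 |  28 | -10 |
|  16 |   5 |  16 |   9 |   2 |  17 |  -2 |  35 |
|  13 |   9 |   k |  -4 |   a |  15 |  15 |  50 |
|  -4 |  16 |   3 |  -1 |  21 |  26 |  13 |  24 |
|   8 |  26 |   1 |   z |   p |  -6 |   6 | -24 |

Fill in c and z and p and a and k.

The known cells in row 3 total 80, leaving 98 − 80 = 18 for the blank.
The known cells in column 4 total 39, leaving 98 − 39 = 59 for the blank.
The known cells in row 8 total 70, leaving 98 − 70 = 28 for the blank.
The known cells in column 5 total 102, leaving 98 − 102 = -4 for the blank.
The known cells in row 6 total 94, leaving 98 − 94 = 4 for the blank.

c = 18, z = 59, p = 28, a = -4, k = 4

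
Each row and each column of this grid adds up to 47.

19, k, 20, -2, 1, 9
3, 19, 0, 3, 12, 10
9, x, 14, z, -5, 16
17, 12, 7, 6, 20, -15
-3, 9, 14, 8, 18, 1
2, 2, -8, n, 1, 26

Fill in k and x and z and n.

k = 0, x = 5, z = 8, n = 24

Row 1: 19 + 20 − 2 + 1 + 9 = 47, so its missing entry is 47 − 47 = 0.
Row 6: 2 + 2 − 8 + 1 + 26 = 23, so its missing entry is 47 − 23 = 24.
Column 4: -2 + 3 + 6 + 8 + 24 = 39, so its missing entry is 47 − 39 = 8.
Row 3: 9 + 14 + 8 − 5 + 16 = 42, so its missing entry is 47 − 42 = 5.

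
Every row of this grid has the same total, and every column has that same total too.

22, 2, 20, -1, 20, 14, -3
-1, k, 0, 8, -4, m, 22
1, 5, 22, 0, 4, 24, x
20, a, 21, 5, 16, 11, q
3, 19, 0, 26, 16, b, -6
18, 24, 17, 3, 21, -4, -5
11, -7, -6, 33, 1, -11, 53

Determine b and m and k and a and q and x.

Rows 1 and 6 both sum to 74, so that's the common total.
The known cells in row 5 total 58, leaving 74 − 58 = 16 for the blank.
The known cells in column 6 total 50, leaving 74 − 50 = 24 for the blank.
The known cells in row 2 total 49, leaving 74 − 49 = 25 for the blank.
The known cells in column 2 total 68, leaving 74 − 68 = 6 for the blank.
The known cells in row 3 total 56, leaving 74 − 56 = 18 for the blank.
The known cells in row 4 total 79, leaving 74 − 79 = -5 for the blank.

b = 16, m = 24, k = 25, a = 6, q = -5, x = 18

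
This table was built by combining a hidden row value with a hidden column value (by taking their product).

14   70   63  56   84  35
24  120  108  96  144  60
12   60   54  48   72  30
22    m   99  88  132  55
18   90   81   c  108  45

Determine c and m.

Each row is a constant multiple of every other row — this is a multiplication table with the headers hidden.
Row 5 is 18/14 = 9/7 times row 1, so its entry in column 4 is 56 × 9/7 = 72.
Row 4 is 22/14 = 11/7 times row 1, so its entry in column 2 is 70 × 11/7 = 110.

c = 72, m = 110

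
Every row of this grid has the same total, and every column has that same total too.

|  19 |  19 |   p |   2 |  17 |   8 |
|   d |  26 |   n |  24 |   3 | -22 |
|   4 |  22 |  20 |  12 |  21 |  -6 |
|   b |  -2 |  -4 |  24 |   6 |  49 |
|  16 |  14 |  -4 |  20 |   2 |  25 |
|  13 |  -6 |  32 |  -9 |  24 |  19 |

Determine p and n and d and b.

Rows 3 and 5 both sum to 73, so that's the common total.
The known cells in row 1 total 65, leaving 73 − 65 = 8 for the blank.
The known cells in column 3 total 52, leaving 73 − 52 = 21 for the blank.
The known cells in row 2 total 52, leaving 73 − 52 = 21 for the blank.
The known cells in row 4 total 73, leaving 73 − 73 = 0 for the blank.

p = 8, n = 21, d = 21, b = 0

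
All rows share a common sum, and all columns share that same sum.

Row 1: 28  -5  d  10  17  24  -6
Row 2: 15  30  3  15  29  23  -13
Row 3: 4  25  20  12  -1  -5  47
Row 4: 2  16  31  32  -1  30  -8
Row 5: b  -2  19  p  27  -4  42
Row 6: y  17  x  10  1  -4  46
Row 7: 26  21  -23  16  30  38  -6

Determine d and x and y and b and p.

Rows 2 and 3 both sum to 102, so that's the common total.
Column 4 has 10 + 15 + 12 + 32 + 10 + 16 = 95; the blank must be 102 − 95 = 7.
Row 5 has -2 + 19 + 7 + 27 − 4 + 42 = 89; the blank must be 102 − 89 = 13.
Row 1 has 28 − 5 + 10 + 17 + 24 − 6 = 68; the blank must be 102 − 68 = 34.
Column 1 has 28 + 15 + 4 + 2 + 13 + 26 = 88; the blank must be 102 − 88 = 14.
Row 6 has 14 + 17 + 10 + 1 − 4 + 46 = 84; the blank must be 102 − 84 = 18.

d = 34, x = 18, y = 14, b = 13, p = 7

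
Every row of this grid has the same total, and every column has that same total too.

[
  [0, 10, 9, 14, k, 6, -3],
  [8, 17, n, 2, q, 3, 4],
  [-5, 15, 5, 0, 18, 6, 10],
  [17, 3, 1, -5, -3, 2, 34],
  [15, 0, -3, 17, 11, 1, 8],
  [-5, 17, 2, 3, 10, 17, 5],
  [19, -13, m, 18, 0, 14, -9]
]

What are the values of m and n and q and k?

m = 20, n = 15, q = 0, k = 13

Rows 3 and 4 both sum to 49, so that's the common total.
Row 7 has 19 − 13 + 18 + 0 + 14 − 9 = 29; the blank must be 49 − 29 = 20.
Column 3 has 9 + 5 + 1 − 3 + 2 + 20 = 34; the blank must be 49 − 34 = 15.
Row 1 has 0 + 10 + 9 + 14 + 6 − 3 = 36; the blank must be 49 − 36 = 13.
Row 2 has 8 + 17 + 15 + 2 + 3 + 4 = 49; the blank must be 49 − 49 = 0.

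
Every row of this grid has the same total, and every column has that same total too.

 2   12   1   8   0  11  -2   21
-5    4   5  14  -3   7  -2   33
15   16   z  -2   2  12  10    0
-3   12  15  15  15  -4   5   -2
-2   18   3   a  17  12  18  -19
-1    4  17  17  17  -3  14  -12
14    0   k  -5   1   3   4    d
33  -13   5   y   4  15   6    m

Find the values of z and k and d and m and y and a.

z = 0, k = 7, d = 29, m = 3, y = 0, a = 6

Rows 1 and 2 both sum to 53, so that's the common total.
Row 5 has -2 + 18 + 3 + 17 + 12 + 18 − 19 = 47; the blank must be 53 − 47 = 6.
Column 4 has 8 + 14 − 2 + 15 + 6 + 17 − 5 = 53; the blank must be 53 − 53 = 0.
Row 8 has 33 − 13 + 5 + 0 + 4 + 15 + 6 = 50; the blank must be 53 − 50 = 3.
Column 8 has 21 + 33 + 0 − 2 − 19 − 12 + 3 = 24; the blank must be 53 − 24 = 29.
Row 7 has 14 + 0 − 5 + 1 + 3 + 4 + 29 = 46; the blank must be 53 − 46 = 7.
Row 3 has 15 + 16 − 2 + 2 + 12 + 10 + 0 = 53; the blank must be 53 − 53 = 0.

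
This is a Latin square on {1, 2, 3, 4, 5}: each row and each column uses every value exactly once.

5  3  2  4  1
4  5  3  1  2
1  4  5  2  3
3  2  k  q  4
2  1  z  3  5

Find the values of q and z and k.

At (row 4, col 4): column 4 already has {1, 2, 3, 4}, so the value is 5.
At (row 4, col 3): row 4 already has {2, 3, 4, 5}, so the value is 1.
For row 5, column 3: row 5 already has {1, 2, 3, 5}; that leaves 4.

q = 5, z = 4, k = 1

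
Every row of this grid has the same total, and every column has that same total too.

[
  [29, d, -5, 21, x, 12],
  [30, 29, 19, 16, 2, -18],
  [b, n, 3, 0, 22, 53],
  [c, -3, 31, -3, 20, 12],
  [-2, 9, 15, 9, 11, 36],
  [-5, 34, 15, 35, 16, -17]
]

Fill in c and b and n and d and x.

c = 21, b = 5, n = -5, d = 14, x = 7

Rows 2 and 5 both sum to 78, so that's the common total.
The known cells in column 5 total 71, leaving 78 − 71 = 7 for the blank.
The known cells in row 1 total 64, leaving 78 − 64 = 14 for the blank.
The known cells in column 2 total 83, leaving 78 − 83 = -5 for the blank.
The known cells in row 3 total 73, leaving 78 − 73 = 5 for the blank.
The known cells in row 4 total 57, leaving 78 − 57 = 21 for the blank.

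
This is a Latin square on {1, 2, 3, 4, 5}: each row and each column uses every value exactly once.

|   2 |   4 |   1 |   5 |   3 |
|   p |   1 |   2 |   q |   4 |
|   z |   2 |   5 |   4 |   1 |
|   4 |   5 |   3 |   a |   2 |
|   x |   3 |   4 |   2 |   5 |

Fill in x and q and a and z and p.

x = 1, q = 3, a = 1, z = 3, p = 5

For row 5, column 1: row 5 already has {2, 3, 4, 5}; that leaves 1.
At (row 3, col 1): row 3 already has {1, 2, 4, 5}, so the value is 3.
At (row 4, col 4): row 4 already has {2, 3, 4, 5}, so the value is 1.
For row 2, column 1: column 1 already has {1, 2, 3, 4}; that leaves 5.
Cell (2,4): row 2 already has {1, 2, 4, 5} → 3.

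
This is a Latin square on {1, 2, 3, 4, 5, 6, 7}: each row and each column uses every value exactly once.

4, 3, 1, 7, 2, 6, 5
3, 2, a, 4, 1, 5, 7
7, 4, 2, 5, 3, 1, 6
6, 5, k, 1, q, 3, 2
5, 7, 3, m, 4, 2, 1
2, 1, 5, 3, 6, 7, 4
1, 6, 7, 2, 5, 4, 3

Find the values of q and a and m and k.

Cell (2,3): row 2 already has {1, 2, 3, 4, 5, 7} → 6.
For row 4, column 3: column 3 already has {1, 2, 3, 5, 6, 7}; that leaves 4.
Cell (4,5): row 4 already has {1, 2, 3, 4, 5, 6} → 7.
Cell (5,4): row 5 already has {1, 2, 3, 4, 5, 7} → 6.

q = 7, a = 6, m = 6, k = 4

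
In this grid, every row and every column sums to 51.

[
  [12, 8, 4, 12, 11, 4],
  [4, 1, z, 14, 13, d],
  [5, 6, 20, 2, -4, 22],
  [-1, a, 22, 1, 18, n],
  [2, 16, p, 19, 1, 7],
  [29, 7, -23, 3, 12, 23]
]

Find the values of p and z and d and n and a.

p = 6, z = 22, d = -3, n = -2, a = 13

The known cells in column 2 total 38, leaving 51 − 38 = 13 for the blank.
The known cells in row 5 total 45, leaving 51 − 45 = 6 for the blank.
The known cells in column 3 total 29, leaving 51 − 29 = 22 for the blank.
The known cells in row 2 total 54, leaving 51 − 54 = -3 for the blank.
The known cells in row 4 total 53, leaving 51 − 53 = -2 for the blank.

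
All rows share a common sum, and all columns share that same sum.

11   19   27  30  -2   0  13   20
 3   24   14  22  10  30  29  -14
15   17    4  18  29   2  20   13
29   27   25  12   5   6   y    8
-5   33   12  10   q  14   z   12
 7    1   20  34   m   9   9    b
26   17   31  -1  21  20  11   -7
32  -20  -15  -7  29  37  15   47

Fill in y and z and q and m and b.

y = 6, z = 15, q = 27, m = -1, b = 39

Rows 1 and 2 both sum to 118, so that's the common total.
Column 8 has 20 − 14 + 13 + 8 + 12 − 7 + 47 = 79; the blank must be 118 − 79 = 39.
Row 6 has 7 + 1 + 20 + 34 + 9 + 9 + 39 = 119; the blank must be 118 − 119 = -1.
Column 5 has -2 + 10 + 29 + 5 − 1 + 21 + 29 = 91; the blank must be 118 − 91 = 27.
Row 5 has -5 + 33 + 12 + 10 + 27 + 14 + 12 = 103; the blank must be 118 − 103 = 15.
Row 4 has 29 + 27 + 25 + 12 + 5 + 6 + 8 = 112; the blank must be 118 − 112 = 6.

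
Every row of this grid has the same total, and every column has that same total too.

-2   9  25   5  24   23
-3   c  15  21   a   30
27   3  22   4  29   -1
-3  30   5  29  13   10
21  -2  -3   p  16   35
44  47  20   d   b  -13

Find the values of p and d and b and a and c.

Rows 1 and 3 both sum to 84, so that's the common total.
The known cells in row 5 total 67, leaving 84 − 67 = 17 for the blank.
The known cells in column 2 total 87, leaving 84 − 87 = -3 for the blank.
The known cells in row 2 total 60, leaving 84 − 60 = 24 for the blank.
The known cells in column 5 total 106, leaving 84 − 106 = -22 for the blank.
The known cells in row 6 total 76, leaving 84 − 76 = 8 for the blank.

p = 17, d = 8, b = -22, a = 24, c = -3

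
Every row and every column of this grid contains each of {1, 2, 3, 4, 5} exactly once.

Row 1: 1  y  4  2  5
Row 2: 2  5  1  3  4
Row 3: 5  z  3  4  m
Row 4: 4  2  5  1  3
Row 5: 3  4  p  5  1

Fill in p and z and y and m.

At (row 1, col 2): row 1 already has {1, 2, 4, 5}, so the value is 3.
Cell (3,5): column 5 already has {1, 3, 4, 5} → 2.
Cell (3,2): row 3 already has {2, 3, 4, 5} → 1.
For row 5, column 3: row 5 already has {1, 3, 4, 5}; that leaves 2.

p = 2, z = 1, y = 3, m = 2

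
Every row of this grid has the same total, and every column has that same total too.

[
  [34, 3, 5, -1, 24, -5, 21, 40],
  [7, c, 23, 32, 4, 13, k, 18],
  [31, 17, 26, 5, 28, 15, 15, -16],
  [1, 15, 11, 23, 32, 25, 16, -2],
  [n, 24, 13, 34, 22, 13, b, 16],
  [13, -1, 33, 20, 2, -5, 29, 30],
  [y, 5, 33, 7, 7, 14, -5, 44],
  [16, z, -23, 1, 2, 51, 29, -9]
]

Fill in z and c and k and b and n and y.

Rows 1 and 3 both sum to 121, so that's the common total.
Row 8: 16 − 23 + 1 + 2 + 51 + 29 − 9 = 67, so its missing entry is 121 − 67 = 54.
Column 2: 3 + 17 + 15 + 24 − 1 + 5 + 54 = 117, so its missing entry is 121 − 117 = 4.
Row 7: 5 + 33 + 7 + 7 + 14 − 5 + 44 = 105, so its missing entry is 121 − 105 = 16.
Column 1: 34 + 7 + 31 + 1 + 13 + 16 + 16 = 118, so its missing entry is 121 − 118 = 3.
Row 5: 3 + 24 + 13 + 34 + 22 + 13 + 16 = 125, so its missing entry is 121 − 125 = -4.
Row 2: 7 + 4 + 23 + 32 + 4 + 13 + 18 = 101, so its missing entry is 121 − 101 = 20.

z = 54, c = 4, k = 20, b = -4, n = 3, y = 16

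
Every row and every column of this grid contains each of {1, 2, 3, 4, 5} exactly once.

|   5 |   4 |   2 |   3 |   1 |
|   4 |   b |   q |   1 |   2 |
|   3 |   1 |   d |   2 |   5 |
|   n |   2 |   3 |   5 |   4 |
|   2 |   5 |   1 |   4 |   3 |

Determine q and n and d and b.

q = 5, n = 1, d = 4, b = 3

Cell (2,2): column 2 already has {1, 2, 4, 5} → 3.
Cell (2,3): row 2 already has {1, 2, 3, 4} → 5.
Cell (4,1): row 4 already has {2, 3, 4, 5} → 1.
For row 3, column 3: row 3 already has {1, 2, 3, 5}; that leaves 4.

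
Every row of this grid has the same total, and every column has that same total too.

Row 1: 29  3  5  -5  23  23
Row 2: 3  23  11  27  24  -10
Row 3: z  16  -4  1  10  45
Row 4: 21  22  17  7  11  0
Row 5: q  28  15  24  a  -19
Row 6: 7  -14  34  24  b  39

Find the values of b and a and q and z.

Rows 1 and 2 both sum to 78, so that's the common total.
Row 6: 7 − 14 + 34 + 24 + 39 = 90, so its missing entry is 78 − 90 = -12.
Column 5: 23 + 24 + 10 + 11 − 12 = 56, so its missing entry is 78 − 56 = 22.
Row 5: 28 + 15 + 24 + 22 − 19 = 70, so its missing entry is 78 − 70 = 8.
Row 3: 16 − 4 + 1 + 10 + 45 = 68, so its missing entry is 78 − 68 = 10.

b = -12, a = 22, q = 8, z = 10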